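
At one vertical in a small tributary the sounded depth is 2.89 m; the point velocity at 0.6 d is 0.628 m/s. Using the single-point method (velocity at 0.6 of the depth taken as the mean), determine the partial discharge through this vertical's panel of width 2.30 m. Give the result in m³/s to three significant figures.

4.17 m³/s

v̄ = v₀.₆ = 0.628 m/s
q = v̄ × d × w = 0.6280 × 2.89 × 2.30 = 4.174 m³/s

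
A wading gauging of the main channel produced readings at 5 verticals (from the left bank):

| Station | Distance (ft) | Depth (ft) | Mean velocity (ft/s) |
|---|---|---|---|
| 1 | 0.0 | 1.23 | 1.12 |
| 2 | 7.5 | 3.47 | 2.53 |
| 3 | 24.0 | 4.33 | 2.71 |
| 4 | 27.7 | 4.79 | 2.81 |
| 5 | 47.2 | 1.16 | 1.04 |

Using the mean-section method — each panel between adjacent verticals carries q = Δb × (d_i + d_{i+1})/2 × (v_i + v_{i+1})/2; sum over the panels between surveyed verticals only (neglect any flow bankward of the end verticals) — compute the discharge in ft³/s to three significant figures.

359 ft³/s

Panel 1-2: Δb = 7.5 ft, d̄ = (1.23+3.47)/2 = 2.35, v̄ = (1.12+2.53)/2 = 1.825 → q = 7.5×2.35×1.825 = 32.17 ft³/s
Panel 2-3: Δb = 16.5 ft, d̄ = (3.47+4.33)/2 = 3.9, v̄ = (2.53+2.71)/2 = 2.62 → q = 16.5×3.9×2.62 = 168.6 ft³/s
Panel 3-4: Δb = 3.7 ft, d̄ = (4.33+4.79)/2 = 4.56, v̄ = (2.71+2.81)/2 = 2.76 → q = 3.7×4.56×2.76 = 46.57 ft³/s
Panel 4-5: Δb = 19.5 ft, d̄ = (4.79+1.16)/2 = 2.975, v̄ = (2.81+1.04)/2 = 1.925 → q = 19.5×2.975×1.925 = 111.7 ft³/s
Q = Σ q = 359.0 ft³/s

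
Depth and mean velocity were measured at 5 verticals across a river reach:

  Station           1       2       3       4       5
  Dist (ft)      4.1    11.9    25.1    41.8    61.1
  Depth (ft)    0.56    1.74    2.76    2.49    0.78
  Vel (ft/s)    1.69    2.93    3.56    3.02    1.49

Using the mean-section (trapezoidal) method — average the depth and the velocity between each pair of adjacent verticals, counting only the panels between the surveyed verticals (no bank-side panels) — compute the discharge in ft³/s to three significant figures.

Panel 1-2: Δb = 7.8 ft, d̄ = (0.56+1.74)/2 = 1.15, v̄ = (1.69+2.93)/2 = 2.31 → q = 7.8×1.15×2.31 = 20.72 ft³/s
Panel 2-3: Δb = 13.2 ft, d̄ = (1.74+2.76)/2 = 2.25, v̄ = (2.93+3.56)/2 = 3.245 → q = 13.2×2.25×3.245 = 96.38 ft³/s
Panel 3-4: Δb = 16.7 ft, d̄ = (2.76+2.49)/2 = 2.625, v̄ = (3.56+3.02)/2 = 3.29 → q = 16.7×2.625×3.29 = 144.2 ft³/s
Panel 4-5: Δb = 19.3 ft, d̄ = (2.49+0.78)/2 = 1.635, v̄ = (3.02+1.49)/2 = 2.255 → q = 19.3×1.635×2.255 = 71.16 ft³/s
Q = Σ q = 332.5 ft³/s

332 ft³/s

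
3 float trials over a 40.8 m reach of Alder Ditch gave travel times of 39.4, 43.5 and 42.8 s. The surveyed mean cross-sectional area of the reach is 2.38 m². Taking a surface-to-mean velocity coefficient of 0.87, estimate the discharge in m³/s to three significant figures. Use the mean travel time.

t̄ = (39.4 + 43.5 + 42.8) / 3 = 41.9 s
v_surface = L / t̄ = 40.8 / 41.9 = 0.9737 m/s
v_mean = 0.87 × 0.9737 = 0.8472 m/s
Q = A × v_mean = 2.38 × 0.8472 = 2.016 m³/s

2.02 m³/s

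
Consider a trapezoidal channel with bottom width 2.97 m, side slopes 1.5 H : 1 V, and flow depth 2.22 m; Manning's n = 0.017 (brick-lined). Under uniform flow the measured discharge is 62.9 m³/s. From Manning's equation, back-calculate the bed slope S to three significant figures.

A = (b + z·y)·y = (2.97 + 1.5×2.22)×2.22 = 13.99 m²
P = b + 2y√(1+z²) = 2.97 + 2×2.22×√(1+1.5²) = 10.97 m
R = A/P = 13.99/10.97 = 1.274 m
S = (Q·n / (1·A·R^(2/3)))² = (62.9×0.017 / (1×13.99×1.175))² = 0.004230

0.00423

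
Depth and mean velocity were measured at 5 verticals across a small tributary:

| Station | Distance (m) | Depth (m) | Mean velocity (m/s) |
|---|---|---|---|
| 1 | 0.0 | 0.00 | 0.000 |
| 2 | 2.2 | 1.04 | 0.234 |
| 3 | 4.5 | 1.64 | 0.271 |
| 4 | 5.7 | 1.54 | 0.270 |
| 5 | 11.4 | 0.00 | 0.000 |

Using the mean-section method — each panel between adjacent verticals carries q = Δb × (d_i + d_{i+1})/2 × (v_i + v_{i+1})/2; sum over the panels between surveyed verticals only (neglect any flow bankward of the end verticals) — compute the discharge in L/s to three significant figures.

Panel 1-2: Δb = 2.2 m, d̄ = (0.00+1.04)/2 = 0.52, v̄ = (0.000+0.234)/2 = 0.117 → q = 2.2×0.52×0.117 = 0.1338 m³/s
Panel 2-3: Δb = 2.3 m, d̄ = (1.04+1.64)/2 = 1.34, v̄ = (0.234+0.271)/2 = 0.2525 → q = 2.3×1.34×0.2525 = 0.7782 m³/s
Panel 3-4: Δb = 1.2 m, d̄ = (1.64+1.54)/2 = 1.59, v̄ = (0.271+0.270)/2 = 0.2705 → q = 1.2×1.59×0.2705 = 0.5161 m³/s
Panel 4-5: Δb = 5.7 m, d̄ = (1.54+0.00)/2 = 0.77, v̄ = (0.270+0.000)/2 = 0.135 → q = 5.7×0.77×0.135 = 0.5925 m³/s
Q = Σ q = 2.021 m³/s
= 2.021 × 1000 = 2021 L/s

2020 L/s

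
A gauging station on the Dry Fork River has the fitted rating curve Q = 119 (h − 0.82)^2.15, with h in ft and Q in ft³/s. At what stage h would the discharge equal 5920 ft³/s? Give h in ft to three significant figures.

6.97 ft

h − h₀ = (Q/C)^(1/b) = (5920/119)^(1/2.15) = 6.155 ft
h = 0.82 + 6.155 = 6.975 ft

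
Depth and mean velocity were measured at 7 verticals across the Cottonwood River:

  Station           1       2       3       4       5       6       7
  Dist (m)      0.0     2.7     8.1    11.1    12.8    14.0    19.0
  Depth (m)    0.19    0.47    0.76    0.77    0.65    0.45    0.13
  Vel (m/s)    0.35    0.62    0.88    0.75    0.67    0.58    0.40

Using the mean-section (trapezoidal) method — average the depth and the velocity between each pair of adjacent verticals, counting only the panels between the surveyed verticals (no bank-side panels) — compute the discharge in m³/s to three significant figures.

Panel 1-2: Δb = 2.7 m, d̄ = (0.19+0.47)/2 = 0.33, v̄ = (0.35+0.62)/2 = 0.485 → q = 2.7×0.33×0.485 = 0.4321 m³/s
Panel 2-3: Δb = 5.4 m, d̄ = (0.47+0.76)/2 = 0.615, v̄ = (0.62+0.88)/2 = 0.75 → q = 5.4×0.615×0.75 = 2.491 m³/s
Panel 3-4: Δb = 3 m, d̄ = (0.76+0.77)/2 = 0.765, v̄ = (0.88+0.75)/2 = 0.815 → q = 3×0.765×0.815 = 1.870 m³/s
Panel 4-5: Δb = 1.7 m, d̄ = (0.77+0.65)/2 = 0.71, v̄ = (0.75+0.67)/2 = 0.71 → q = 1.7×0.71×0.71 = 0.8570 m³/s
Panel 5-6: Δb = 1.2 m, d̄ = (0.65+0.45)/2 = 0.55, v̄ = (0.67+0.58)/2 = 0.625 → q = 1.2×0.55×0.625 = 0.4125 m³/s
Panel 6-7: Δb = 5 m, d̄ = (0.45+0.13)/2 = 0.29, v̄ = (0.58+0.40)/2 = 0.49 → q = 5×0.29×0.49 = 0.7105 m³/s
Q = Σ q = 6.773 m³/s

6.77 m³/s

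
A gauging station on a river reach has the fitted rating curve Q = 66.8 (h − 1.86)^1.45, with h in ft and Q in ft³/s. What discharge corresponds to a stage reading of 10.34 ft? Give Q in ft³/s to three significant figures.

Q = 66.8 × (10.34 − 1.86)^1.45 = 66.8 × 8.48^1.45 = 1482 ft³/s

1480 ft³/s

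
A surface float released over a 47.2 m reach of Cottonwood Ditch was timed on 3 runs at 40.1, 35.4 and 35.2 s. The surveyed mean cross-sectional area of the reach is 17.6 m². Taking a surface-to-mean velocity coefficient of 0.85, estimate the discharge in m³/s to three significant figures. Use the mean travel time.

19.1 m³/s

t̄ = (40.1 + 35.4 + 35.2) / 3 = 36.9 s
v_surface = L / t̄ = 47.2 / 36.9 = 1.279 m/s
v_mean = 0.85 × 1.279 = 1.087 m/s
Q = A × v_mean = 17.6 × 1.087 = 19.14 m³/s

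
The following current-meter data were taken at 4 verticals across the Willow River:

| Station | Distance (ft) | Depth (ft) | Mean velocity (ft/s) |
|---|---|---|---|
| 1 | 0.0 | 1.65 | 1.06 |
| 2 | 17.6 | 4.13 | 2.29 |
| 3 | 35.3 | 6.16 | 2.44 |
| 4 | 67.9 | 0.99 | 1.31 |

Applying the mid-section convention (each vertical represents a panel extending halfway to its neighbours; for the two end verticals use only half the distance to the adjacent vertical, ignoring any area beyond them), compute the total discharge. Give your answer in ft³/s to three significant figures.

581 ft³/s

w_1 = (17.6 − 0.0)/2 = 8.8 ft; q_1 = 1.06 × 1.65 × 8.8 = 15.39 ft³/s
w_2 = (35.3 − 0.0)/2 = 17.65 ft; q_2 = 2.29 × 4.13 × 17.65 = 166.9 ft³/s
w_3 = (67.9 − 17.6)/2 = 25.15 ft; q_3 = 2.44 × 6.16 × 25.15 = 378.0 ft³/s
w_4 = (67.9 − 35.3)/2 = 16.3 ft; q_4 = 1.31 × 0.99 × 16.3 = 21.14 ft³/s
Q = Σ qᵢ = 581.5 ft³/s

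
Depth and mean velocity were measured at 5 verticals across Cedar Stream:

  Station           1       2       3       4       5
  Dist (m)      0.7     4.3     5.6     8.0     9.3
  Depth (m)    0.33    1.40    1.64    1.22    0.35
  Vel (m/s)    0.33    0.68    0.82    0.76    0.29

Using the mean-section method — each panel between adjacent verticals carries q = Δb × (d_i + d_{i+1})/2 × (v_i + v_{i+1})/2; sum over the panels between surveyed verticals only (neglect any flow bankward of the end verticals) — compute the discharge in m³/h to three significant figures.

22700 m³/h

Panel 1-2: Δb = 3.6 m, d̄ = (0.33+1.40)/2 = 0.865, v̄ = (0.33+0.68)/2 = 0.505 → q = 3.6×0.865×0.505 = 1.573 m³/s
Panel 2-3: Δb = 1.3 m, d̄ = (1.40+1.64)/2 = 1.52, v̄ = (0.68+0.82)/2 = 0.75 → q = 1.3×1.52×0.75 = 1.482 m³/s
Panel 3-4: Δb = 2.4 m, d̄ = (1.64+1.22)/2 = 1.43, v̄ = (0.82+0.76)/2 = 0.79 → q = 2.4×1.43×0.79 = 2.711 m³/s
Panel 4-5: Δb = 1.3 m, d̄ = (1.22+0.35)/2 = 0.785, v̄ = (0.76+0.29)/2 = 0.525 → q = 1.3×0.785×0.525 = 0.5358 m³/s
Q = Σ q = 6.302 m³/s
= 6.302 × 3600 = 22690 m³/h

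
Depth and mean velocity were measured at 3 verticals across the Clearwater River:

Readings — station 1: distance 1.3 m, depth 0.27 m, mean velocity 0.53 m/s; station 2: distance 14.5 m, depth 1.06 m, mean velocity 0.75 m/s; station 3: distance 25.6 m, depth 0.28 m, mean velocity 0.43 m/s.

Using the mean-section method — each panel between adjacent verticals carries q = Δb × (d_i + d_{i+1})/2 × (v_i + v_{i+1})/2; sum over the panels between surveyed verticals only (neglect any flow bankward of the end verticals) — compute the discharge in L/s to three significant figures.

10000 L/s

Panel 1-2: Δb = 13.2 m, d̄ = (0.27+1.06)/2 = 0.665, v̄ = (0.53+0.75)/2 = 0.64 → q = 13.2×0.665×0.64 = 5.618 m³/s
Panel 2-3: Δb = 11.1 m, d̄ = (1.06+0.28)/2 = 0.67, v̄ = (0.75+0.43)/2 = 0.59 → q = 11.1×0.67×0.59 = 4.388 m³/s
Q = Σ q = 10.01 m³/s
= 10.01 × 1000 = 10010 L/s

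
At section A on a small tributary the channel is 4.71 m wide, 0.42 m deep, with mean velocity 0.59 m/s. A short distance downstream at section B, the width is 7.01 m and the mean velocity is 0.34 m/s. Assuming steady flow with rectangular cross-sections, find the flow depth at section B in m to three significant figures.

Q = A₁V₁ = (4.71×0.42) × 0.59 = 1.167 m³/s
d₂ = Q/(b₂ V₂) = 1.167/(7.01×0.34) = 0.4897 m

0.490 m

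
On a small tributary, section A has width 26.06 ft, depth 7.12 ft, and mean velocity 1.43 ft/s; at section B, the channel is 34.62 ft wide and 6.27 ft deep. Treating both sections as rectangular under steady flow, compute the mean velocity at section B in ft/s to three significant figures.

Q = A₁V₁ = (26.06×7.12) × 1.43 = 265.3 ft³/s
A₂ = 34.62 × 6.27 = 217.1 ft²
V₂ = Q/A₂ = 265.3/217.1 = 1.222 ft/s

1.22 ft/s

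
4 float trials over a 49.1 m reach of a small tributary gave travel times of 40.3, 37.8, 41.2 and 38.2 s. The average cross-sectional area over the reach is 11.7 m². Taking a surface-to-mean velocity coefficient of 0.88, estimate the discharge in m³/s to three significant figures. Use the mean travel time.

12.8 m³/s

t̄ = (40.3 + 37.8 + 41.2 + 38.2) / 4 = 39.375 s
v_surface = L / t̄ = 49.1 / 39.375 = 1.247 m/s
v_mean = 0.88 × 1.247 = 1.097 m/s
Q = A × v_mean = 11.7 × 1.097 = 12.84 m³/s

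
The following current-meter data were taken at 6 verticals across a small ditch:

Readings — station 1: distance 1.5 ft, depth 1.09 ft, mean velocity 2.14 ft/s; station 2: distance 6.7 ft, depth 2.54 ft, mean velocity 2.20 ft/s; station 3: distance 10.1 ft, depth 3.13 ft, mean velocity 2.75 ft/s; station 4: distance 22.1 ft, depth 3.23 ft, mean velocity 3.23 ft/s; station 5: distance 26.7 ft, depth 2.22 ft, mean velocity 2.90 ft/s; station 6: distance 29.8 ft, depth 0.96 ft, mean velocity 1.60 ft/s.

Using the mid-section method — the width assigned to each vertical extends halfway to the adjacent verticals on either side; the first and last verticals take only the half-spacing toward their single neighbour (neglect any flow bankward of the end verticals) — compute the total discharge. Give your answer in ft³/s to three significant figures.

w_1 = (6.7 − 1.5)/2 = 2.6 ft; q_1 = 2.14 × 1.09 × 2.6 = 6.065 ft³/s
w_2 = (10.1 − 1.5)/2 = 4.3 ft; q_2 = 2.20 × 2.54 × 4.3 = 24.03 ft³/s
w_3 = (22.1 − 6.7)/2 = 7.7 ft; q_3 = 2.75 × 3.13 × 7.7 = 66.28 ft³/s
w_4 = (26.7 − 10.1)/2 = 8.3 ft; q_4 = 3.23 × 3.23 × 8.3 = 86.59 ft³/s
w_5 = (29.8 − 22.1)/2 = 3.85 ft; q_5 = 2.90 × 2.22 × 3.85 = 24.79 ft³/s
w_6 = (29.8 − 26.7)/2 = 1.55 ft; q_6 = 1.60 × 0.96 × 1.55 = 2.381 ft³/s
Q = Σ qᵢ = 210.1 ft³/s

210 ft³/s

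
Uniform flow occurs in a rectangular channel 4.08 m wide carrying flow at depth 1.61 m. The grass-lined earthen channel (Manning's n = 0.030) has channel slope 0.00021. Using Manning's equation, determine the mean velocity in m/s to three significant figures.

A = b·y = 4.08 × 1.61 = 6.569 m²
P = b + 2y = 4.08 + 2×1.61 = 7.300 m
R = A/P = 6.569/7.300 = 0.8998 m
Q = (1/n)·A·R^(2/3)·S^(1/2) = (1/0.030) × 6.569 × 0.8998^(2/3) × 0.00021^(1/2) = 2.957 m³/s
V = Q/A = 2.957/6.569 = 0.4502 m/s

0.450 m/s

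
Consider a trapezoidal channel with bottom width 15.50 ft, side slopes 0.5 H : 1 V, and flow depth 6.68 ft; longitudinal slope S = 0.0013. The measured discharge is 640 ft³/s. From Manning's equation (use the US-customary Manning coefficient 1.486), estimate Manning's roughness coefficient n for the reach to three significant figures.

A = (b + z·y)·y = (15.50 + 0.5×6.68)×6.68 = 125.9 ft²
P = b + 2y√(1+z²) = 15.50 + 2×6.68×√(1+0.5²) = 30.44 ft
R = A/P = 125.9/30.44 = 4.135 ft
n = (1.486/Q)·A·R^(2/3)·S^(1/2) = (1.486/640) × 125.9 × 2.576 × 0.03606 = 0.02714

0.0271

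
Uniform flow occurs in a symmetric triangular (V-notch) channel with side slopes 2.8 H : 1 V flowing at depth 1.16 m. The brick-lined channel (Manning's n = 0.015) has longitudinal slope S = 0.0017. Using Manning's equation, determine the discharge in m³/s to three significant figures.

A = z·y² = 2.8×1.16² = 3.768 m²
P = 2y√(1+z²) = 2×1.16×√(1+2.8²) = 6.898 m
R = A/P = 3.768/6.898 = 0.5462 m
Q = (1/n)·A·R^(2/3)·S^(1/2) = (1/0.015) × 3.768 × 0.5462^(2/3) × 0.0017^(1/2) = 6.920 m³/s

6.92 m³/s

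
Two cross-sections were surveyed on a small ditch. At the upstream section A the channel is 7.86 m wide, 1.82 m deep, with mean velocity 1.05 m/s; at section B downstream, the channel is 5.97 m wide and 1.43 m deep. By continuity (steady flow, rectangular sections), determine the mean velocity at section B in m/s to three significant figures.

1.76 m/s

Q = A₁V₁ = (7.86×1.82) × 1.05 = 15.02 m³/s
A₂ = 5.97 × 1.43 = 8.537 m²
V₂ = Q/A₂ = 15.02/8.537 = 1.759 m/s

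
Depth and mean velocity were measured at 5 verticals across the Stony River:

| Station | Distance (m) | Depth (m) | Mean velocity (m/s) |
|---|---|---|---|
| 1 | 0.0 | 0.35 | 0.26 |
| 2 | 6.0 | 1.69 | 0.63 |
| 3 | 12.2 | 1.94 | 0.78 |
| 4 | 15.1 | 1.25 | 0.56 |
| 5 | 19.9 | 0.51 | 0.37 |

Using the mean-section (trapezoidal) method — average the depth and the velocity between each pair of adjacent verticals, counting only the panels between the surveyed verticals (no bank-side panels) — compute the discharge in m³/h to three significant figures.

Panel 1-2: Δb = 6 m, d̄ = (0.35+1.69)/2 = 1.02, v̄ = (0.26+0.63)/2 = 0.445 → q = 6×1.02×0.445 = 2.723 m³/s
Panel 2-3: Δb = 6.2 m, d̄ = (1.69+1.94)/2 = 1.815, v̄ = (0.63+0.78)/2 = 0.705 → q = 6.2×1.815×0.705 = 7.933 m³/s
Panel 3-4: Δb = 2.9 m, d̄ = (1.94+1.25)/2 = 1.595, v̄ = (0.78+0.56)/2 = 0.67 → q = 2.9×1.595×0.67 = 3.099 m³/s
Panel 4-5: Δb = 4.8 m, d̄ = (1.25+0.51)/2 = 0.88, v̄ = (0.56+0.37)/2 = 0.465 → q = 4.8×0.88×0.465 = 1.964 m³/s
Q = Σ q = 15.72 m³/s
= 15.72 × 3600 = 56590 m³/h

56600 m³/h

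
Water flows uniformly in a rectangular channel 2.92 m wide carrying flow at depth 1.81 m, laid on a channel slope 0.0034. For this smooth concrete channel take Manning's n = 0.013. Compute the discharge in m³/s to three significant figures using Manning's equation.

20.6 m³/s

A = b·y = 2.92 × 1.81 = 5.285 m²
P = b + 2y = 2.92 + 2×1.81 = 6.540 m
R = A/P = 5.285/6.540 = 0.8081 m
Q = (1/n)·A·R^(2/3)·S^(1/2) = (1/0.013) × 5.285 × 0.8081^(2/3) × 0.0034^(1/2) = 20.57 m³/s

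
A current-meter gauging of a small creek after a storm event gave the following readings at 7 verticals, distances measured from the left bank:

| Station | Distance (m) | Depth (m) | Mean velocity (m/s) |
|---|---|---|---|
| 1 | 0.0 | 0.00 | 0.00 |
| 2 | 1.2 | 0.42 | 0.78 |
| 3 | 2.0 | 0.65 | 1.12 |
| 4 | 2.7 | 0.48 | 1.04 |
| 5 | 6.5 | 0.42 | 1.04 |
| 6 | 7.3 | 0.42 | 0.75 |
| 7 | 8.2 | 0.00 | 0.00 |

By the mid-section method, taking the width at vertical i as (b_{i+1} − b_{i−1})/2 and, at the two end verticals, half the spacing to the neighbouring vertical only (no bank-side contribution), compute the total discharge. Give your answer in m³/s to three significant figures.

w_2 = (2.0 − 0.0)/2 = 1 m; q_2 = 0.78 × 0.42 × 1 = 0.3276 m³/s
w_3 = (2.7 − 1.2)/2 = 0.75 m; q_3 = 1.12 × 0.65 × 0.75 = 0.5460 m³/s
w_4 = (6.5 − 2.0)/2 = 2.25 m; q_4 = 1.04 × 0.48 × 2.25 = 1.123 m³/s
w_5 = (7.3 − 2.7)/2 = 2.3 m; q_5 = 1.04 × 0.42 × 2.3 = 1.005 m³/s
w_6 = (8.2 − 6.5)/2 = 0.85 m; q_6 = 0.75 × 0.42 × 0.85 = 0.2678 m³/s
Stations 1, 7 contribute zero (depth or velocity is 0).
Q = Σ qᵢ = 3.269 m³/s

3.27 m³/s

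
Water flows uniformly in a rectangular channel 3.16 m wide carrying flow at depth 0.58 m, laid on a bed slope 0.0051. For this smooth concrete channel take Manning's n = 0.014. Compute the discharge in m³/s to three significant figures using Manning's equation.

5.28 m³/s

A = b·y = 3.16 × 0.58 = 1.833 m²
P = b + 2y = 3.16 + 2×0.58 = 4.320 m
R = A/P = 1.833/4.320 = 0.4243 m
Q = (1/n)·A·R^(2/3)·S^(1/2) = (1/0.014) × 1.833 × 0.4243^(2/3) × 0.0051^(1/2) = 5.279 m³/s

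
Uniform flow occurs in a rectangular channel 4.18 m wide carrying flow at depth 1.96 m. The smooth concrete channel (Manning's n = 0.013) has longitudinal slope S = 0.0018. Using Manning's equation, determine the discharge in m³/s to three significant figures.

26.9 m³/s

A = b·y = 4.18 × 1.96 = 8.193 m²
P = b + 2y = 4.18 + 2×1.96 = 8.100 m
R = A/P = 8.193/8.100 = 1.011 m
Q = (1/n)·A·R^(2/3)·S^(1/2) = (1/0.013) × 8.193 × 1.011^(2/3) × 0.0018^(1/2) = 26.94 m³/s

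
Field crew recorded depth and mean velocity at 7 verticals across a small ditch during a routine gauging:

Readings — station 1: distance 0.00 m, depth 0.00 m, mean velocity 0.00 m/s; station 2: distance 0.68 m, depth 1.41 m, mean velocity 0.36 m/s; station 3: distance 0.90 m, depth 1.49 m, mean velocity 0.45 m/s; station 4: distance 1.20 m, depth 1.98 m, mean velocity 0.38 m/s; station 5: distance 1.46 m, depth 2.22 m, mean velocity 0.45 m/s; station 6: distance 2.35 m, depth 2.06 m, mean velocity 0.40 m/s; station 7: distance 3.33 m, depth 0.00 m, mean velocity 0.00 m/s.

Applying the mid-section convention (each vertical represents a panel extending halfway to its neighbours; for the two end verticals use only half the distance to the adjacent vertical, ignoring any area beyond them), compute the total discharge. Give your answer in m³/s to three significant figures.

w_2 = (0.90 − 0.00)/2 = 0.45 m; q_2 = 0.36 × 1.41 × 0.45 = 0.2284 m³/s
w_3 = (1.20 − 0.68)/2 = 0.26 m; q_3 = 0.45 × 1.49 × 0.26 = 0.1743 m³/s
w_4 = (1.46 − 0.90)/2 = 0.28 m; q_4 = 0.38 × 1.98 × 0.28 = 0.2107 m³/s
w_5 = (2.35 − 1.20)/2 = 0.575 m; q_5 = 0.45 × 2.22 × 0.575 = 0.5744 m³/s
w_6 = (3.33 − 1.46)/2 = 0.935 m; q_6 = 0.40 × 2.06 × 0.935 = 0.7704 m³/s
Stations 1, 7 contribute zero (depth or velocity is 0).
Q = Σ qᵢ = 1.958 m³/s

1.96 m³/s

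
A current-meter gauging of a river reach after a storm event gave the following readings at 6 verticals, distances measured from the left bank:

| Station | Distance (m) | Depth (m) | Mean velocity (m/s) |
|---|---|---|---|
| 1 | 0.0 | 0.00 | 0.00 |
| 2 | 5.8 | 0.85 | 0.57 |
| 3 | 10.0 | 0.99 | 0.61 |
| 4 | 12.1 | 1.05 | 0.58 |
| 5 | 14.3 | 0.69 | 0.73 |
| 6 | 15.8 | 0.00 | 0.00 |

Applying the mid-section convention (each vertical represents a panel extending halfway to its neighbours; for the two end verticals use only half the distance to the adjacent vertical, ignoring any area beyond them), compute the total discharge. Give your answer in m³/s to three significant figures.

6.57 m³/s

w_2 = (10.0 − 0.0)/2 = 5 m; q_2 = 0.57 × 0.85 × 5 = 2.423 m³/s
w_3 = (12.1 − 5.8)/2 = 3.15 m; q_3 = 0.61 × 0.99 × 3.15 = 1.902 m³/s
w_4 = (14.3 − 10.0)/2 = 2.15 m; q_4 = 0.58 × 1.05 × 2.15 = 1.309 m³/s
w_5 = (15.8 − 12.1)/2 = 1.85 m; q_5 = 0.73 × 0.69 × 1.85 = 0.9318 m³/s
Stations 1, 6 contribute zero (depth or velocity is 0).
Q = Σ qᵢ = 6.566 m³/s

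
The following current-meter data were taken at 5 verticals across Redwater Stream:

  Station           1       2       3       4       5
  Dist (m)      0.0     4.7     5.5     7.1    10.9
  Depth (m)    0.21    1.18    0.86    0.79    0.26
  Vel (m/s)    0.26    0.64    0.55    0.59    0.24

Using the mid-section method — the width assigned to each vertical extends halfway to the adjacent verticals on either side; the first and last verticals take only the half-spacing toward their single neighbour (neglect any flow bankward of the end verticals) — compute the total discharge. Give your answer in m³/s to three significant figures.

4.15 m³/s

w_1 = (4.7 − 0.0)/2 = 2.35 m; q_1 = 0.26 × 0.21 × 2.35 = 0.1283 m³/s
w_2 = (5.5 − 0.0)/2 = 2.75 m; q_2 = 0.64 × 1.18 × 2.75 = 2.077 m³/s
w_3 = (7.1 − 4.7)/2 = 1.2 m; q_3 = 0.55 × 0.86 × 1.2 = 0.5676 m³/s
w_4 = (10.9 − 5.5)/2 = 2.7 m; q_4 = 0.59 × 0.79 × 2.7 = 1.258 m³/s
w_5 = (10.9 − 7.1)/2 = 1.9 m; q_5 = 0.24 × 0.26 × 1.9 = 0.1186 m³/s
Q = Σ qᵢ = 4.150 m³/s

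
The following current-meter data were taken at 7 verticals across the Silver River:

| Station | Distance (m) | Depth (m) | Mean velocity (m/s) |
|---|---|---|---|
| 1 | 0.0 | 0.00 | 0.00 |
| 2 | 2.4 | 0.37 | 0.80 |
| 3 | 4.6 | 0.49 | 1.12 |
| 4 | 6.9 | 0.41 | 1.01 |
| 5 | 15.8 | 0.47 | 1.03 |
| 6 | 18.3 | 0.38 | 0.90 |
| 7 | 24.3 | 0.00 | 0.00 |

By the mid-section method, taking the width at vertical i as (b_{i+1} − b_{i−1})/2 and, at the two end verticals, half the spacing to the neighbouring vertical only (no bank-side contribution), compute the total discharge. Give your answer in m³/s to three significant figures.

8.45 m³/s

w_2 = (4.6 − 0.0)/2 = 2.3 m; q_2 = 0.80 × 0.37 × 2.3 = 0.6808 m³/s
w_3 = (6.9 − 2.4)/2 = 2.25 m; q_3 = 1.12 × 0.49 × 2.25 = 1.235 m³/s
w_4 = (15.8 − 4.6)/2 = 5.6 m; q_4 = 1.01 × 0.41 × 5.6 = 2.319 m³/s
w_5 = (18.3 − 6.9)/2 = 5.7 m; q_5 = 1.03 × 0.47 × 5.7 = 2.759 m³/s
w_6 = (24.3 − 15.8)/2 = 4.25 m; q_6 = 0.90 × 0.38 × 4.25 = 1.454 m³/s
Stations 1, 7 contribute zero (depth or velocity is 0).
Q = Σ qᵢ = 8.447 m³/s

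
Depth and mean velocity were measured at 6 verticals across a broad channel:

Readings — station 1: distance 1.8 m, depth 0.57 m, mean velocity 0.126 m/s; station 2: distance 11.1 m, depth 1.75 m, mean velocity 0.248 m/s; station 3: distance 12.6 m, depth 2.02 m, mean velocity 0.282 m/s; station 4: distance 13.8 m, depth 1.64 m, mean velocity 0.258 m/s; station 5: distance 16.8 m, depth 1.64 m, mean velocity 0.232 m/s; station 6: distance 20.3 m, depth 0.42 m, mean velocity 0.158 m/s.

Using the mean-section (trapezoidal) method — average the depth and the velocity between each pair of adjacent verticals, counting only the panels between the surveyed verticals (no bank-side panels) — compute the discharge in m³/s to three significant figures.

Panel 1-2: Δb = 9.3 m, d̄ = (0.57+1.75)/2 = 1.16, v̄ = (0.126+0.248)/2 = 0.187 → q = 9.3×1.16×0.187 = 2.017 m³/s
Panel 2-3: Δb = 1.5 m, d̄ = (1.75+2.02)/2 = 1.885, v̄ = (0.248+0.282)/2 = 0.265 → q = 1.5×1.885×0.265 = 0.7493 m³/s
Panel 3-4: Δb = 1.2 m, d̄ = (2.02+1.64)/2 = 1.83, v̄ = (0.282+0.258)/2 = 0.27 → q = 1.2×1.83×0.27 = 0.5929 m³/s
Panel 4-5: Δb = 3 m, d̄ = (1.64+1.64)/2 = 1.64, v̄ = (0.258+0.232)/2 = 0.245 → q = 3×1.64×0.245 = 1.205 m³/s
Panel 5-6: Δb = 3.5 m, d̄ = (1.64+0.42)/2 = 1.03, v̄ = (0.232+0.158)/2 = 0.195 → q = 3.5×1.03×0.195 = 0.7030 m³/s
Q = Σ q = 5.268 m³/s

5.27 m³/s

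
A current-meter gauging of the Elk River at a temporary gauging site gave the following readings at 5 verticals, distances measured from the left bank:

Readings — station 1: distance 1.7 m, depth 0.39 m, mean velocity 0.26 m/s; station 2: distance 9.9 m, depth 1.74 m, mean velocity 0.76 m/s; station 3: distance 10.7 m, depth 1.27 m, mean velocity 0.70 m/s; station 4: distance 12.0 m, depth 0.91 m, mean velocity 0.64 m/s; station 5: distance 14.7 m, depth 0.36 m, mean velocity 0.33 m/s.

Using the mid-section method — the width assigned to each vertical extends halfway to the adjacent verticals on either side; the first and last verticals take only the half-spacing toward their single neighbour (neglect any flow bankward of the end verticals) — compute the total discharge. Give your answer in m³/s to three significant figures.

w_1 = (9.9 − 1.7)/2 = 4.1 m; q_1 = 0.26 × 0.39 × 4.1 = 0.4157 m³/s
w_2 = (10.7 − 1.7)/2 = 4.5 m; q_2 = 0.76 × 1.74 × 4.5 = 5.951 m³/s
w_3 = (12.0 − 9.9)/2 = 1.05 m; q_3 = 0.70 × 1.27 × 1.05 = 0.9335 m³/s
w_4 = (14.7 − 10.7)/2 = 2 m; q_4 = 0.64 × 0.91 × 2 = 1.165 m³/s
w_5 = (14.7 − 12.0)/2 = 1.35 m; q_5 = 0.33 × 0.36 × 1.35 = 0.1604 m³/s
Q = Σ qᵢ = 8.625 m³/s

8.63 m³/s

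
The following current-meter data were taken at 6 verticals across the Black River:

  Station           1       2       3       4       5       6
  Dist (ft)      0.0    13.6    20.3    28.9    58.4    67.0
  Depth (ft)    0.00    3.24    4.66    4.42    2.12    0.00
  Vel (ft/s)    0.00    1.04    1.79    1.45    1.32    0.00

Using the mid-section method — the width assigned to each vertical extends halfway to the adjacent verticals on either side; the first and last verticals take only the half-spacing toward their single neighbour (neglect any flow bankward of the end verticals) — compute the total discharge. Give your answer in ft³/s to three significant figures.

w_2 = (20.3 − 0.0)/2 = 10.15 ft; q_2 = 1.04 × 3.24 × 10.15 = 34.20 ft³/s
w_3 = (28.9 − 13.6)/2 = 7.65 ft; q_3 = 1.79 × 4.66 × 7.65 = 63.81 ft³/s
w_4 = (58.4 − 20.3)/2 = 19.05 ft; q_4 = 1.45 × 4.42 × 19.05 = 122.1 ft³/s
w_5 = (67.0 − 28.9)/2 = 19.05 ft; q_5 = 1.32 × 2.12 × 19.05 = 53.31 ft³/s
Stations 1, 6 contribute zero (depth or velocity is 0).
Q = Σ qᵢ = 273.4 ft³/s

273 ft³/s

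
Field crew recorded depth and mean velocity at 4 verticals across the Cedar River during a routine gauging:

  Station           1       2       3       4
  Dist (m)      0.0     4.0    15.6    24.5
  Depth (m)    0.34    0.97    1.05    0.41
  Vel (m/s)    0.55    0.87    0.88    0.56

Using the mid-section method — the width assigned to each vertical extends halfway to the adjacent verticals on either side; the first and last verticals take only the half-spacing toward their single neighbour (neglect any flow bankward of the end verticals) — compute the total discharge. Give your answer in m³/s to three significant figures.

17.4 m³/s

w_1 = (4.0 − 0.0)/2 = 2 m; q_1 = 0.55 × 0.34 × 2 = 0.3740 m³/s
w_2 = (15.6 − 0.0)/2 = 7.8 m; q_2 = 0.87 × 0.97 × 7.8 = 6.582 m³/s
w_3 = (24.5 − 4.0)/2 = 10.25 m; q_3 = 0.88 × 1.05 × 10.25 = 9.471 m³/s
w_4 = (24.5 − 15.6)/2 = 4.45 m; q_4 = 0.56 × 0.41 × 4.45 = 1.022 m³/s
Q = Σ qᵢ = 17.45 m³/s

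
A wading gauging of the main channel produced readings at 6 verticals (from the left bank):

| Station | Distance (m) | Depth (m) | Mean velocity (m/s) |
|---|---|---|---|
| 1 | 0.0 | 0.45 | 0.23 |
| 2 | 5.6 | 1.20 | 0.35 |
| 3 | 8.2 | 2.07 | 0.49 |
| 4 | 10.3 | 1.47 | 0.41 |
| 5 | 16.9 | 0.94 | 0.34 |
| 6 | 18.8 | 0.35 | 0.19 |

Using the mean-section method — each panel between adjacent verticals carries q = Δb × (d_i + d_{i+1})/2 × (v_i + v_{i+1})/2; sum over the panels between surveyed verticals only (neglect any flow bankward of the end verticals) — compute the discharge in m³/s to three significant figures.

8.11 m³/s

Panel 1-2: Δb = 5.6 m, d̄ = (0.45+1.20)/2 = 0.825, v̄ = (0.23+0.35)/2 = 0.29 → q = 5.6×0.825×0.29 = 1.340 m³/s
Panel 2-3: Δb = 2.6 m, d̄ = (1.20+2.07)/2 = 1.635, v̄ = (0.35+0.49)/2 = 0.42 → q = 2.6×1.635×0.42 = 1.785 m³/s
Panel 3-4: Δb = 2.1 m, d̄ = (2.07+1.47)/2 = 1.77, v̄ = (0.49+0.41)/2 = 0.45 → q = 2.1×1.77×0.45 = 1.673 m³/s
Panel 4-5: Δb = 6.6 m, d̄ = (1.47+0.94)/2 = 1.205, v̄ = (0.41+0.34)/2 = 0.375 → q = 6.6×1.205×0.375 = 2.982 m³/s
Panel 5-6: Δb = 1.9 m, d̄ = (0.94+0.35)/2 = 0.645, v̄ = (0.34+0.19)/2 = 0.265 → q = 1.9×0.645×0.265 = 0.3248 m³/s
Q = Σ q = 8.105 m³/s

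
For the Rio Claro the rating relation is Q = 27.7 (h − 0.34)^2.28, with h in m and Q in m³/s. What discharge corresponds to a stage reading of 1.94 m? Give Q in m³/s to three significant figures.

Q = 27.7 × (1.94 − 0.34)^2.28 = 27.7 × 1.6^2.28 = 80.89 m³/s

80.9 m³/s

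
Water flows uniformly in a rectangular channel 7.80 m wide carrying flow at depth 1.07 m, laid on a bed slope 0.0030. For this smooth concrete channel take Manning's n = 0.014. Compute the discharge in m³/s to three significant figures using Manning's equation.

A = b·y = 7.80 × 1.07 = 8.346 m²
P = b + 2y = 7.80 + 2×1.07 = 9.940 m
R = A/P = 8.346/9.940 = 0.8396 m
Q = (1/n)·A·R^(2/3)·S^(1/2) = (1/0.014) × 8.346 × 0.8396^(2/3) × 0.0030^(1/2) = 29.06 m³/s

29.1 m³/s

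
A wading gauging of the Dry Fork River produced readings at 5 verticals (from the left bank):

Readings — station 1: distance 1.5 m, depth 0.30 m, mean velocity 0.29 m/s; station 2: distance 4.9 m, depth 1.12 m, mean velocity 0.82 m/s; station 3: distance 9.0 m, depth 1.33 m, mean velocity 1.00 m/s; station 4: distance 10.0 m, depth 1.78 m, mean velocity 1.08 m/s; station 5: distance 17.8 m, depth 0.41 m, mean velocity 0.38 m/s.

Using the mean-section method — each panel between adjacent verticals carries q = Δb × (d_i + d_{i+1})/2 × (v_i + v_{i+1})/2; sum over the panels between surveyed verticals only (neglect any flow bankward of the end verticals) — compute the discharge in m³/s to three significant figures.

13.8 m³/s

Panel 1-2: Δb = 3.4 m, d̄ = (0.30+1.12)/2 = 0.71, v̄ = (0.29+0.82)/2 = 0.555 → q = 3.4×0.71×0.555 = 1.340 m³/s
Panel 2-3: Δb = 4.1 m, d̄ = (1.12+1.33)/2 = 1.225, v̄ = (0.82+1.00)/2 = 0.91 → q = 4.1×1.225×0.91 = 4.570 m³/s
Panel 3-4: Δb = 1 m, d̄ = (1.33+1.78)/2 = 1.555, v̄ = (1.00+1.08)/2 = 1.04 → q = 1×1.555×1.04 = 1.617 m³/s
Panel 4-5: Δb = 7.8 m, d̄ = (1.78+0.41)/2 = 1.095, v̄ = (1.08+0.38)/2 = 0.73 → q = 7.8×1.095×0.73 = 6.235 m³/s
Q = Σ q = 13.76 m³/s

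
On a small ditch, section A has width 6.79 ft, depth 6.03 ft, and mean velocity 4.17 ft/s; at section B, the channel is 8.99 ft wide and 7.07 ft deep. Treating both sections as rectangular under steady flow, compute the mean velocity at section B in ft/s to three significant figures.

2.69 ft/s

Q = A₁V₁ = (6.79×6.03) × 4.17 = 170.7 ft³/s
A₂ = 8.99 × 7.07 = 63.56 ft²
V₂ = Q/A₂ = 170.7/63.56 = 2.686 ft/s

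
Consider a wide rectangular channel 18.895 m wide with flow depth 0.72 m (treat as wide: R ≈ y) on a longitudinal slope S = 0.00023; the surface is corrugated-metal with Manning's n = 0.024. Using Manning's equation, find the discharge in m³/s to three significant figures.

A = b·y = 18.895 × 0.72 = 13.60 m²
Wide channel: R ≈ y = 0.72 m
Q = (1/n)·A·R^(2/3)·S^(1/2) = (1/0.024) × 13.60 × 0.7200^(2/3) × 0.00023^(1/2) = 6.906 m³/s

6.91 m³/s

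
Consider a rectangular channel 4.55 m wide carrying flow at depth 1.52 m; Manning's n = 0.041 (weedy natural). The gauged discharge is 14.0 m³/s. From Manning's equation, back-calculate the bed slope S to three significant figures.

A = b·y = 4.55 × 1.52 = 6.916 m²
P = b + 2y = 4.55 + 2×1.52 = 7.590 m
R = A/P = 6.916/7.590 = 0.9112 m
S = (Q·n / (1·A·R^(2/3)))² = (14.0×0.041 / (1×6.916×0.9399))² = 0.007798

0.00780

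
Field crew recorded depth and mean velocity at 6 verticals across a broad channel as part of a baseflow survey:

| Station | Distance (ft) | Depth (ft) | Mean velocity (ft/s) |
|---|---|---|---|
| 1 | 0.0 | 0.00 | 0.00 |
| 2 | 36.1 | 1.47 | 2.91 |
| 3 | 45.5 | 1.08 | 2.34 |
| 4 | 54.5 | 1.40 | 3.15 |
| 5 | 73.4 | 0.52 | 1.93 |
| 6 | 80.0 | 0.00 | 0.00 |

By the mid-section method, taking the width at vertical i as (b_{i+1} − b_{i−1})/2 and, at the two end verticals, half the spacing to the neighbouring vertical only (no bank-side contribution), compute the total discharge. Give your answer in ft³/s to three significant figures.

w_2 = (45.5 − 0.0)/2 = 22.75 ft; q_2 = 2.91 × 1.47 × 22.75 = 97.32 ft³/s
w_3 = (54.5 − 36.1)/2 = 9.2 ft; q_3 = 2.34 × 1.08 × 9.2 = 23.25 ft³/s
w_4 = (73.4 − 45.5)/2 = 13.95 ft; q_4 = 3.15 × 1.40 × 13.95 = 61.52 ft³/s
w_5 = (80.0 − 54.5)/2 = 12.75 ft; q_5 = 1.93 × 0.52 × 12.75 = 12.80 ft³/s
Stations 1, 6 contribute zero (depth or velocity is 0).
Q = Σ qᵢ = 194.9 ft³/s

195 ft³/s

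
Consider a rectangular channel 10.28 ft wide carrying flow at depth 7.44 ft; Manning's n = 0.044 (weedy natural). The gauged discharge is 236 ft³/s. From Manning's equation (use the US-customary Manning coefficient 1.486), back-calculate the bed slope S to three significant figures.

0.00190

A = b·y = 10.28 × 7.44 = 76.48 ft²
P = b + 2y = 10.28 + 2×7.44 = 25.16 ft
R = A/P = 76.48/25.16 = 3.040 ft
S = (Q·n / (1.486·A·R^(2/3)))² = (236×0.044 / (1.486×76.48×2.098))² = 0.001896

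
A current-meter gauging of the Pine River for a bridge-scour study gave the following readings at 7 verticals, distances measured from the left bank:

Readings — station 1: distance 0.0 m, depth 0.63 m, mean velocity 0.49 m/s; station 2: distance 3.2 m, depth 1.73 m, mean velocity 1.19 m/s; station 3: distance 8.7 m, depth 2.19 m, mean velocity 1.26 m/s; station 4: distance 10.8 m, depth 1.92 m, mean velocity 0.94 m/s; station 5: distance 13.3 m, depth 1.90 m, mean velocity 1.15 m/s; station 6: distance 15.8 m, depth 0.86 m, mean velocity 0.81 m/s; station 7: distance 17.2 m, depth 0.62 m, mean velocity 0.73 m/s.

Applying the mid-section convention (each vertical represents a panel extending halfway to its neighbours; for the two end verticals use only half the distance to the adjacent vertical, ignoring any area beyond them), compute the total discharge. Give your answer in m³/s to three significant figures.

31.2 m³/s

w_1 = (3.2 − 0.0)/2 = 1.6 m; q_1 = 0.49 × 0.63 × 1.6 = 0.4939 m³/s
w_2 = (8.7 − 0.0)/2 = 4.35 m; q_2 = 1.19 × 1.73 × 4.35 = 8.955 m³/s
w_3 = (10.8 − 3.2)/2 = 3.8 m; q_3 = 1.26 × 2.19 × 3.8 = 10.49 m³/s
w_4 = (13.3 − 8.7)/2 = 2.3 m; q_4 = 0.94 × 1.92 × 2.3 = 4.151 m³/s
w_5 = (15.8 − 10.8)/2 = 2.5 m; q_5 = 1.15 × 1.90 × 2.5 = 5.463 m³/s
w_6 = (17.2 − 13.3)/2 = 1.95 m; q_6 = 0.81 × 0.86 × 1.95 = 1.358 m³/s
w_7 = (17.2 − 15.8)/2 = 0.7 m; q_7 = 0.73 × 0.62 × 0.7 = 0.3168 m³/s
Q = Σ qᵢ = 31.22 m³/s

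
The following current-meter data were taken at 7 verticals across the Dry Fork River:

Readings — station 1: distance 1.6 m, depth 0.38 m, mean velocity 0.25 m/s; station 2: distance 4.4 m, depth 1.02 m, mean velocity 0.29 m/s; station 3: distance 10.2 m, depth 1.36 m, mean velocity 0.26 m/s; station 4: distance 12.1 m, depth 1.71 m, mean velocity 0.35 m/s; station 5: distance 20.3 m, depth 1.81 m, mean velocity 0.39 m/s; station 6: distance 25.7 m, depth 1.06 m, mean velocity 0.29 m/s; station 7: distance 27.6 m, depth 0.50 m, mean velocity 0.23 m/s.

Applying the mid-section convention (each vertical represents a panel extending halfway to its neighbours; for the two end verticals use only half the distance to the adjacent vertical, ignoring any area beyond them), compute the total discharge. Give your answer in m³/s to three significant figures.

11.8 m³/s

w_1 = (4.4 − 1.6)/2 = 1.4 m; q_1 = 0.25 × 0.38 × 1.4 = 0.1330 m³/s
w_2 = (10.2 − 1.6)/2 = 4.3 m; q_2 = 0.29 × 1.02 × 4.3 = 1.272 m³/s
w_3 = (12.1 − 4.4)/2 = 3.85 m; q_3 = 0.26 × 1.36 × 3.85 = 1.361 m³/s
w_4 = (20.3 − 10.2)/2 = 5.05 m; q_4 = 0.35 × 1.71 × 5.05 = 3.022 m³/s
w_5 = (25.7 − 12.1)/2 = 6.8 m; q_5 = 0.39 × 1.81 × 6.8 = 4.800 m³/s
w_6 = (27.6 − 20.3)/2 = 3.65 m; q_6 = 0.29 × 1.06 × 3.65 = 1.122 m³/s
w_7 = (27.6 − 25.7)/2 = 0.95 m; q_7 = 0.23 × 0.50 × 0.95 = 0.1093 m³/s
Q = Σ qᵢ = 11.82 m³/s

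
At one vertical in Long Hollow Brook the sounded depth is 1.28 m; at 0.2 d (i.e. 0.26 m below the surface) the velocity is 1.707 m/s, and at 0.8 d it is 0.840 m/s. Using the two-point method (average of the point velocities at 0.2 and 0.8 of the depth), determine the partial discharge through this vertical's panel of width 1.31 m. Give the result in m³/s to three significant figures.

2.14 m³/s

v̄ = (1.707 + 0.840) / 2 = 1.274 m/s
q = v̄ × d × w = 1.274 × 1.28 × 1.31 = 2.135 m³/s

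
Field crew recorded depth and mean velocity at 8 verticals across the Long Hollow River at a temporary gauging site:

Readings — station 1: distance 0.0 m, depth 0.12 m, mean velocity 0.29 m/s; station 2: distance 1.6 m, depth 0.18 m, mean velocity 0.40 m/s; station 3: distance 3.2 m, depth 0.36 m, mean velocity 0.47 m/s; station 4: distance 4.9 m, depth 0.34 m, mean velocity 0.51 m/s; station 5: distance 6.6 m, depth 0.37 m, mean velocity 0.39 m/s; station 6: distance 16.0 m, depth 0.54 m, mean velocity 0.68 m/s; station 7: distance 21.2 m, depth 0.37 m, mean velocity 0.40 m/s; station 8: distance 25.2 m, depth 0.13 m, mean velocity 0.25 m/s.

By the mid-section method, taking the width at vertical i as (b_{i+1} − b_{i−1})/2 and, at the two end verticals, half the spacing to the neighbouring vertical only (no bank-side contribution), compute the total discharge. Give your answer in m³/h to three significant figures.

w_1 = (1.6 − 0.0)/2 = 0.8 m; q_1 = 0.29 × 0.12 × 0.8 = 0.02784 m³/s
w_2 = (3.2 − 0.0)/2 = 1.6 m; q_2 = 0.40 × 0.18 × 1.6 = 0.1152 m³/s
w_3 = (4.9 − 1.6)/2 = 1.65 m; q_3 = 0.47 × 0.36 × 1.65 = 0.2792 m³/s
w_4 = (6.6 − 3.2)/2 = 1.7 m; q_4 = 0.51 × 0.34 × 1.7 = 0.2948 m³/s
w_5 = (16.0 − 4.9)/2 = 5.55 m; q_5 = 0.39 × 0.37 × 5.55 = 0.8009 m³/s
w_6 = (21.2 − 6.6)/2 = 7.3 m; q_6 = 0.68 × 0.54 × 7.3 = 2.681 m³/s
w_7 = (25.2 − 16.0)/2 = 4.6 m; q_7 = 0.40 × 0.37 × 4.6 = 0.6808 m³/s
w_8 = (25.2 − 21.2)/2 = 2 m; q_8 = 0.25 × 0.13 × 2 = 0.06500 m³/s
Q = Σ qᵢ = 4.944 m³/s
= 4.944 × 3600 = 17800 m³/h

17800 m³/h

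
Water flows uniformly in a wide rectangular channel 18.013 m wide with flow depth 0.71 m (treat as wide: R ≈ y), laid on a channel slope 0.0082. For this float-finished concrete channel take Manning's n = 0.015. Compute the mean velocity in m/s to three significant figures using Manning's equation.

4.80 m/s

A = b·y = 18.013 × 0.71 = 12.79 m²
Wide channel: R ≈ y = 0.71 m
Q = (1/n)·A·R^(2/3)·S^(1/2) = (1/0.015) × 12.79 × 0.7100^(2/3) × 0.0082^(1/2) = 61.45 m³/s
V = Q/A = 61.45/12.79 = 4.805 m/s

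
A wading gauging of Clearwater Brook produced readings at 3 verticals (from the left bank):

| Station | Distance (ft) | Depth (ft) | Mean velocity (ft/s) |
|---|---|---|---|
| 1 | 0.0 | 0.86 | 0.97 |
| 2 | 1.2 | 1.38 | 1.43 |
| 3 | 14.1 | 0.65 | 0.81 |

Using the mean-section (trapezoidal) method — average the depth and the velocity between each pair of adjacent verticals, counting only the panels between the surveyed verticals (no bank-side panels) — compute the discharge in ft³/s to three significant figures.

16.3 ft³/s

Panel 1-2: Δb = 1.2 ft, d̄ = (0.86+1.38)/2 = 1.12, v̄ = (0.97+1.43)/2 = 1.2 → q = 1.2×1.12×1.2 = 1.613 ft³/s
Panel 2-3: Δb = 12.9 ft, d̄ = (1.38+0.65)/2 = 1.015, v̄ = (1.43+0.81)/2 = 1.12 → q = 12.9×1.015×1.12 = 14.66 ft³/s
Q = Σ q = 16.28 ft³/s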